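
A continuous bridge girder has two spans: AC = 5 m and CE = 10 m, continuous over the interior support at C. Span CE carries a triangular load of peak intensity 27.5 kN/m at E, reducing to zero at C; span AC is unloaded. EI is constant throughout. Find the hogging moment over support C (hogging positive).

M_C = 106.9 kN·m

Release continuity at C by inserting a hinge; the redundant is the internal moment M_C. The primary structure is two simply-supported spans AC and CE.
Rotations at C on the released spans (each span's end-slope, ×1/EI):
  span CE: triangular load, peak 27.5: 7w₀L³/(360EI) = 534.7/EI
  relative rotation θ_0 = (0 + 534.7)/EI = 534.7/EI
A unit hogging moment at C produces rotation L₁/(3EI) + L₂/(3EI) = 5/EI.
Compatibility: M_C·(L₁+L₂)/(3EI) = θ_0, giving M_C = 106.9 kN·m (hogging).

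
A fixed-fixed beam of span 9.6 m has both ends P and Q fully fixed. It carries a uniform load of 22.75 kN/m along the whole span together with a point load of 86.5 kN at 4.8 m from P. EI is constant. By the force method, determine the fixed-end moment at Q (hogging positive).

Take the two fixed-end moments M_P, M_Q as redundants; the released structure is the simple span PQ.
On the primary (simply-supported) span, the end slopes from the loading are:
  at P: UDL 22.75: wL³/(24EI) = 838.7/EI
  at Q: UDL 22.75: wL³/(24EI) = 838.7/EI
  at P: point load 86.5 at a = 4.8: Pab(L + b)/(6LEI) = 498.2/EI
  at Q: point load 86.5 at a = 4.8: Pab(L + a)/(6LEI) = 498.2/EI
  θ_P0 = 1337/EI,  θ_Q0 = 1337/EI
Flexibility coefficients: a unit moment at one end gives L/(3EI) there and L/(6EI) at the far end, so f₁₁ = f₂₂ = 3.2/EI and f₁₂ = f₂₁ = 1.6/EI.
Compatibility — zero rotation at each built-in end:
  3.2 M_P + 1.6 M_Q = 1337
  1.6 M_P + 3.2 M_Q = 1337
Solving the pair gives M_P = 278.5 kN·m and M_Q = 278.5 kN·m (hogging).

M_Q = 278.5 kN·m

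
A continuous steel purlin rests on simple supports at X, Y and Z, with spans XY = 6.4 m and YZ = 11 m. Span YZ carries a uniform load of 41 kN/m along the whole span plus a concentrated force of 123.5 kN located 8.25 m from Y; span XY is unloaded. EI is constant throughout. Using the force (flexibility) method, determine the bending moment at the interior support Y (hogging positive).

M_Y = 492.7 kN·m

Take M_Y as the redundant. Released structure: two simple spans XY and YZ with a hinge at Y.
Rotations at Y on the released spans (each span's end-slope, ×1/EI):
  span YZ: UDL 41: wL³/(24EI) = 2274/EI
  span YZ: point load 123.5 at a = 8.25: Pab(L + b)/(6LEI) = 583.7/EI
  relative rotation θ_0 = (0 + 2858)/EI = 2858/EI
A unit hogging moment at Y produces rotation L₁/(3EI) + L₂/(3EI) = 5.8/EI.
Slope continuity at Y: θ_0 = M_Y·5.8/EI, so M_Y = 2858/5.8 = 492.7 kN·m (hogging).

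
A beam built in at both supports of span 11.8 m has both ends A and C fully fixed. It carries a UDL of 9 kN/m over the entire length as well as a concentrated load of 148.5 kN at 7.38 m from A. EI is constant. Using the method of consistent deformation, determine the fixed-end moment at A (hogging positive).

M_A = 258.2 kN·m

Release both end moments; the primary structure is a simply-supported span AC with redundants M_A and M_C.
End rotations of the released simple span under the applied load (×1/EI):
  at A: UDL 9: wL³/(24EI) = 616.1/EI
  at C: UDL 9: wL³/(24EI) = 616.1/EI
  at A: point load 148.5 at a = 7.38: Pab(L + b)/(6LEI) = 1110/EI
  at C: point load 148.5 at a = 7.38: Pab(L + a)/(6LEI) = 1312/EI
  θ_A0 = 1726/EI,  θ_C0 = 1928/EI
Flexibility coefficients: a unit moment at one end gives L/(3EI) there and L/(6EI) at the far end, so f₁₁ = f₂₂ = 3.933/EI and f₁₂ = f₂₁ = 1.967/EI.
Compatibility — zero rotation at each built-in end:
  3.933 M_A + 1.967 M_C = 1726
  1.967 M_A + 3.933 M_C = 1928
Solving the pair gives M_A = 258.2 kN·m and M_C = 361.2 kN·m (hogging).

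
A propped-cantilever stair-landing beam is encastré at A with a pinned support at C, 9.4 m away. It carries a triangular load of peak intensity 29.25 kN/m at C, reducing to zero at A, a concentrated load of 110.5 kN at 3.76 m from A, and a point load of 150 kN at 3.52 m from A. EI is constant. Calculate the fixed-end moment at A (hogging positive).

Choose R_C as the redundant. The primary structure is the cantilever fixed at A.
Deflection at C on the released cantilever, summing each load's contribution:
  triangular load, peak 29.25 at the free end: 11w₀L⁴/(120EI) = 20934/EI
  point load 110.5 at a = 3.76: Pa²(3L − a)/(6EI) = 6363/EI
  point load 150 at a = 3.52: Pa²(3L − a)/(6EI) = 7645/EI
  δ_0 = 34942/EI
Flexibility coefficient — unit upward force at C: δ_{CC} = L³/(3EI) = 276.9/EI.
The prop prevents deflection at C: R_C = δ_0/δ_{CC} = 34942/276.9 = 126.2 kN.
Moment equilibrium about A: M_A = Σ(load moments about A) − R_C·L = 1805 − 126.2×9.4 = 618.6 kN·m.

M_A = 618.6 kN·m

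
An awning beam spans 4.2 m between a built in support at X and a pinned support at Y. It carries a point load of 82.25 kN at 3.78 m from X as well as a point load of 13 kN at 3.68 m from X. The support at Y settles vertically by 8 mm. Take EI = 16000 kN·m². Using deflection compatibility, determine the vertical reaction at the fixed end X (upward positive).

Take the reaction at Y as the redundant and release it; the primary structure is a cantilever fixed at X.
Downward deflection at the released point Y due to the loads:
  point load 82.25 at a = 3.78: Pa²(3L − a)/(6EI) = 1728/EI
  point load 13 at a = 3.68: Pa²(3L − a)/(6EI) = 261.7/EI
  δ_0 = 1989/EI
Tip deflection under a unit load at Y: L³/(3EI) = 24.7/EI.
With EI = 16000 kN·m²: δ_0 = 0.12433 m and δ_{YY} = 0.001544 m/kN.
Compatibility — the beam at Y must follow the support down by 0.008 m: δ_0 − R_Y·δ_{YY} = 0.008, so R_Y = (0.12433 − 0.008)/0.001544 = 75.37 kN.
Vertical equilibrium: R_X = ΣP − R_Y = 95.25 − 75.37 = 19.88 kN.

R_X = 19.88 kN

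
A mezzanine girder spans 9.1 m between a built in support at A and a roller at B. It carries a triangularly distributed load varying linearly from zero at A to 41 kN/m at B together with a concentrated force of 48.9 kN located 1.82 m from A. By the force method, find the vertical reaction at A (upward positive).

R_A = 130.1 kN

Choose R_B as the redundant. The primary structure is the cantilever fixed at A.
Free-end deflection of the primary structure under the applied loading (downward +):
  triangular load, peak 41 at the free end: 11w₀L⁴/(120EI) = 25773/EI
  point load 48.9 at a = 1.82: Pa²(3L − a)/(6EI) = 687.9/EI
  δ_0 = 26461/EI
Flexibility coefficient — unit upward force at B: δ_{BB} = L³/(3EI) = 251.2/EI.
Compatibility at B: δ_0 − R_B·δ_{BB} = 0, so R_B = 26461/251.2 = 105.3 kN.
Vertical equilibrium: R_A = ΣP − R_B = 235.4 − 105.3 = 130.1 kN.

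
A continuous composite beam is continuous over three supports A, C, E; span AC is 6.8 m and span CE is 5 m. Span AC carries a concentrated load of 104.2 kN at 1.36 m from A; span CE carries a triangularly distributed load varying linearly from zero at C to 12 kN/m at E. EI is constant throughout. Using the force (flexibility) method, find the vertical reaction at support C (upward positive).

Take M_C as the redundant. Released structure: two simple spans AC and CE with a hinge at C.
End slopes at the hinge C, treating each span as simply supported:
  span AC: point load 104.2 at a = 1.36: Pab(L + a)/(6LEI) = 154.2/EI
  span CE: triangular load, peak 12: 7w₀L³/(360EI) = 29.17/EI
  relative rotation θ_0 = (154.2 + 29.17)/EI = 183.3/EI
A unit hogging moment at C produces rotation L₁/(3EI) + L₂/(3EI) = 3.933/EI.
Slope continuity at C: θ_0 = M_C·3.933/EI, so M_C = 183.3/3.933 = 46.61 kN·m (hogging).
Span AC, ΣM about A with M_C applied at C: R_C^{AC}·6.8 = 141.7 + 46.61, so R_C^{AC} = 27.7 kN and R_A = 104.2 − 27.7 = 76.5 kN.
Span CE, ΣM about E: R_C^{CE}·5 = 50 + 46.61, so R_C^{CE} = 19.32 kN and R_E = 30 − 19.32 = 10.68 kN.
R_C = 27.7 + 19.32 = 47.02 kN.

R_C = 47.02 kN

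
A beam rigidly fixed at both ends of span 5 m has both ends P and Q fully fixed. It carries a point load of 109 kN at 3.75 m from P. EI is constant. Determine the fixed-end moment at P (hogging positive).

Release both end moments; the primary structure is a simply-supported span PQ with redundants M_P and M_Q.
End rotations of the released simple span under the applied load (×1/EI):
  at P: point load 109 at a = 3.75: Pab(L + b)/(6LEI) = 106.4/EI
  at Q: point load 109 at a = 3.75: Pab(L + a)/(6LEI) = 149/EI
  θ_P0 = 106.4/EI,  θ_Q0 = 149/EI
Flexibility coefficients: a unit moment at one end gives L/(3EI) there and L/(6EI) at the far end, so f₁₁ = f₂₂ = 1.667/EI and f₁₂ = f₂₁ = 0.8333/EI.
Compatibility — zero rotation at each built-in end:
  1.667 M_P + 0.8333 M_Q = 106.4
  0.8333 M_P + 1.667 M_Q = 149
Solving the pair gives M_P = 25.55 kN·m and M_Q = 76.64 kN·m (hogging).

M_P = 25.55 kN·m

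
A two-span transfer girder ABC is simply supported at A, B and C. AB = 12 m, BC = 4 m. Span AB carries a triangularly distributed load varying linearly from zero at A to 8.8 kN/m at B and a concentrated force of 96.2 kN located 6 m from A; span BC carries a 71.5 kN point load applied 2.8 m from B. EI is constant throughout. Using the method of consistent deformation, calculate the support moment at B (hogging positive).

M_B = 235.5 kN·m

Take M_B as the redundant. Released structure: two simple spans AB and BC with a hinge at B.
Discontinuity in slope at B on the released structure — sum the simple-span end rotations:
  span AB: triangular load, peak 8.8: w₀L³/(45EI) = 337.9/EI
  span AB: point load 96.2 at a = 6: Pab(L + a)/(6LEI) = 865.8/EI
  span BC: point load 71.5 at a = 2.8: Pab(L + b)/(6LEI) = 52.05/EI
  relative rotation θ_0 = (1204 + 52.05)/EI = 1256/EI
A unit hogging moment at B produces rotation L₁/(3EI) + L₂/(3EI) = 5.333/EI.
Compatibility: M_B·(L₁+L₂)/(3EI) = θ_0, giving M_B = 235.5 kN·m (hogging).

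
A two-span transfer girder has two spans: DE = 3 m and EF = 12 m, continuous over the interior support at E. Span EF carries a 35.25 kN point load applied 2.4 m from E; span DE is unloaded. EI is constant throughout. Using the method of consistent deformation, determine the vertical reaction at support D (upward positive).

R_D = -16.24 kN

Insert a hinge at E; M_E is the redundant, and each span becomes simply supported.
End slopes at the hinge E, treating each span as simply supported:
  span EF: point load 35.25 at a = 2.4: Pab(L + b)/(6LEI) = 243.6/EI
  relative rotation θ_0 = (0 + 243.6)/EI = 243.6/EI
A unit hogging moment at E produces rotation L₁/(3EI) + L₂/(3EI) = 5/EI.
Compatibility: M_E·(L₁+L₂)/(3EI) = θ_0, giving M_E = 48.73 kN·m (hogging).
Span DE, ΣM about D with M_E applied at E: R_E^{DE}·3 = 0 + 48.73, so R_E^{DE} = 16.24 kN and R_D = 0 − 16.24 = -16.24 kN.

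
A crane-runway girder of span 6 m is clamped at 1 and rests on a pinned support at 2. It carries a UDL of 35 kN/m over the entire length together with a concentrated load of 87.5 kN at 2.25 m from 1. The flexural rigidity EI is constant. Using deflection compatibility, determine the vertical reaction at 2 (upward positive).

R_2 = 94.9 kN

Choose R_2 as the redundant. The primary structure is the cantilever fixed at 1.
Deflection at 2 on the released cantilever, summing each load's contribution:
  UDL 35: wL⁴/(8EI) = 5670/EI
  point load 87.5 at a = 2.25: Pa²(3L − a)/(6EI) = 1163/EI
  δ_0 = 6833/EI
Tip deflection under a unit load at 2: L³/(3EI) = 72/EI.
Compatibility at 2: δ_0 − R_2·δ_{22} = 0, so R_2 = 6833/72 = 94.9 kN.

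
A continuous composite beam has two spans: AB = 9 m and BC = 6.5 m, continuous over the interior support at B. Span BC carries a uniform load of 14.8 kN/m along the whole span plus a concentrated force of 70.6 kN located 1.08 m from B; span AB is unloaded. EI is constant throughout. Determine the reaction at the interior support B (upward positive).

R_B = 122.1 kN

Release continuity at B by inserting a hinge; the redundant is the internal moment M_B. The primary structure is two simply-supported spans AB and BC.
End slopes at the hinge B, treating each span as simply supported:
  span BC: UDL 14.8: wL³/(24EI) = 169.4/EI
  span BC: point load 70.6 at a = 1.08: Pab(L + b)/(6LEI) = 126.3/EI
  relative rotation θ_0 = (0 + 295.7)/EI = 295.7/EI
A unit hogging moment at B produces rotation L₁/(3EI) + L₂/(3EI) = 5.167/EI.
Slope continuity at B: θ_0 = M_B·5.167/EI, so M_B = 295.7/5.167 = 57.23 kN·m (hogging).
Span AB, ΣM about A with M_B applied at B: R_B^{AB}·9 = 0 + 57.23, so R_B^{AB} = 6.358 kN and R_A = 0 − 6.358 = -6.358 kN.
Span BC, ΣM about C: R_B^{BC}·6.5 = 695.3 + 57.23, so R_B^{BC} = 115.8 kN and R_C = 166.8 − 115.8 = 51.03 kN.
R_B = 6.358 + 115.8 = 122.1 kN.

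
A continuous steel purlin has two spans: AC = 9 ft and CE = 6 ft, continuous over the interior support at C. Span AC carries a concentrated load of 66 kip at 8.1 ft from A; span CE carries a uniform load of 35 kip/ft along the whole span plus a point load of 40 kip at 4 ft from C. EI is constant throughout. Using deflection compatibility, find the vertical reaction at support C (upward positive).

R_C = 207.6 kip

Take M_C as the redundant. Released structure: two simple spans AC and CE with a hinge at C.
Rotations at C on the released spans (each span's end-slope, ×1/EI):
  span AC: point load 66 at a = 8.1: Pab(L + a)/(6LEI) = 152.4/EI
  span CE: UDL 35: wL³/(24EI) = 315/EI
  span CE: point load 40 at a = 4: Pab(L + b)/(6LEI) = 71.11/EI
  relative rotation θ_0 = (152.4 + 386.1)/EI = 538.5/EI
A unit hogging moment at C produces rotation L₁/(3EI) + L₂/(3EI) = 5/EI.
Slope continuity at C: θ_0 = M_C·5/EI, so M_C = 538.5/5 = 107.7 kip·ft (hogging).
Span AC, ΣM about A with M_C applied at C: R_C^{AC}·9 = 534.6 + 107.7, so R_C^{AC} = 71.37 kip and R_A = 66 − 71.37 = -5.366 kip.
Span CE, ΣM about E: R_C^{CE}·6 = 710 + 107.7, so R_C^{CE} = 136.3 kip and R_E = 250 − 136.3 = 113.7 kip.
R_C = 71.37 + 136.3 = 207.6 kip.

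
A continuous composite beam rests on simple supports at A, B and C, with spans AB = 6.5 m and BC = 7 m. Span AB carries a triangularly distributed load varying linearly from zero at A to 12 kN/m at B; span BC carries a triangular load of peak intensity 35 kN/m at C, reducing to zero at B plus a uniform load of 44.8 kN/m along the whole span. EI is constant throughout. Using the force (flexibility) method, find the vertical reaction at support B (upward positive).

R_B = 286.1 kN

Insert a hinge at B; M_B is the redundant, and each span becomes simply supported.
Rotations at B on the released spans (each span's end-slope, ×1/EI):
  span AB: triangular load, peak 12: w₀L³/(45EI) = 73.23/EI
  span BC: triangular load, peak 35: 7w₀L³/(360EI) = 233.4/EI
  span BC: UDL 44.8: wL³/(24EI) = 640.3/EI
  relative rotation θ_0 = (73.23 + 873.7)/EI = 946.9/EI
A unit hogging moment at B produces rotation L₁/(3EI) + L₂/(3EI) = 4.5/EI.
Compatibility: M_B·(L₁+L₂)/(3EI) = θ_0, giving M_B = 210.4 kN·m (hogging).
Span AB, ΣM about A with M_B applied at B: R_B^{AB}·6.5 = 169 + 210.4, so R_B^{AB} = 58.37 kN and R_A = 39 − 58.37 = -19.37 kN.
Span BC, ΣM about C: R_B^{BC}·7 = 1383 + 210.4, so R_B^{BC} = 227.7 kN and R_C = 436.1 − 227.7 = 208.4 kN.
R_B = 58.37 + 227.7 = 286.1 kN.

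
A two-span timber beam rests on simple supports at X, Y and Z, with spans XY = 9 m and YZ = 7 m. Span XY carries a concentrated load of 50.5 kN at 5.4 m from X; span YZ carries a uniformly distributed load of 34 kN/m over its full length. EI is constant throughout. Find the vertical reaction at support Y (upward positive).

Release continuity at Y by inserting a hinge; the redundant is the internal moment M_Y. The primary structure is two simply-supported spans XY and YZ.
Discontinuity in slope at Y on the released structure — sum the simple-span end rotations:
  span XY: point load 50.5 at a = 5.4: Pab(L + a)/(6LEI) = 261.8/EI
  span YZ: UDL 34: wL³/(24EI) = 485.9/EI
  relative rotation θ_0 = (261.8 + 485.9)/EI = 747.7/EI
A unit hogging moment at Y produces rotation L₁/(3EI) + L₂/(3EI) = 5.333/EI.
Slope continuity at Y: θ_0 = M_Y·5.333/EI, so M_Y = 747.7/5.333 = 140.2 kN·m (hogging).
Span XY, ΣM about X with M_Y applied at Y: R_Y^{XY}·9 = 272.7 + 140.2, so R_Y^{XY} = 45.88 kN and R_X = 50.5 − 45.88 = 4.623 kN.
Span YZ, ΣM about Z: R_Y^{YZ}·7 = 833 + 140.2, so R_Y^{YZ} = 139 kN and R_Z = 238 − 139 = 98.97 kN.
R_Y = 45.88 + 139 = 184.9 kN.

R_Y = 184.9 kN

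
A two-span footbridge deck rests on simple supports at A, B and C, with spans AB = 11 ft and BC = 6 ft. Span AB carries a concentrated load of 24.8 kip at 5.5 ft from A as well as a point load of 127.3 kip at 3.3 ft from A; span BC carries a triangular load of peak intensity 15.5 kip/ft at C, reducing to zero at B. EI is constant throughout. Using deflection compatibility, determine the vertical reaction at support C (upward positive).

R_C = 2.956 kip

Take M_B as the redundant. Released structure: two simple spans AB and BC with a hinge at B.
End slopes at the hinge B, treating each span as simply supported:
  span AB: point load 24.8 at a = 5.5: Pab(L + a)/(6LEI) = 187.6/EI
  span AB: point load 127.3 at a = 3.3: Pab(L + a)/(6LEI) = 700.9/EI
  span BC: triangular load, peak 15.5: 7w₀L³/(360EI) = 65.1/EI
  relative rotation θ_0 = (888.4 + 65.1)/EI = 953.5/EI
A unit hogging moment at B produces rotation L₁/(3EI) + L₂/(3EI) = 5.667/EI.
Slope continuity at B: θ_0 = M_B·5.667/EI, so M_B = 953.5/5.667 = 168.3 kip·ft (hogging).
Span BC, ΣM about C: R_B^{BC}·6 = 93 + 168.3, so R_B^{BC} = 43.54 kip and R_C = 46.5 − 43.54 = 2.956 kip.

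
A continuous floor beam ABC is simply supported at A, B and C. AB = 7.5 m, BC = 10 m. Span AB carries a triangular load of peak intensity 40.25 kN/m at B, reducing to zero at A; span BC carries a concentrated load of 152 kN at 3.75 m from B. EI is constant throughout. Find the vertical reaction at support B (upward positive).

Insert a hinge at B; M_B is the redundant, and each span becomes simply supported.
End slopes at the hinge B, treating each span as simply supported:
  span AB: triangular load, peak 40.25: w₀L³/(45EI) = 377.3/EI
  span BC: point load 152 at a = 3.75: Pab(L + b)/(6LEI) = 964.8/EI
  relative rotation θ_0 = (377.3 + 964.8)/EI = 1342/EI
A unit hogging moment at B produces rotation L₁/(3EI) + L₂/(3EI) = 5.833/EI.
Compatibility: M_B·(L₁+L₂)/(3EI) = θ_0, giving M_B = 230.1 kN·m (hogging).
Span AB, ΣM about A with M_B applied at B: R_B^{AB}·7.5 = 754.7 + 230.1, so R_B^{AB} = 131.3 kN and R_A = 150.9 − 131.3 = 19.63 kN.
Span BC, ΣM about C: R_B^{BC}·10 = 950 + 230.1, so R_B^{BC} = 118 kN and R_C = 152 − 118 = 33.99 kN.
R_B = 131.3 + 118 = 249.3 kN.

R_B = 249.3 kN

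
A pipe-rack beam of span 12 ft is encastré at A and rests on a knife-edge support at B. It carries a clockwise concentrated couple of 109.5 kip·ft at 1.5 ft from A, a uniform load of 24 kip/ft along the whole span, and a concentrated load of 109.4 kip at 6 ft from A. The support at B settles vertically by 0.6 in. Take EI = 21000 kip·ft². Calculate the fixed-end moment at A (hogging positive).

M_A = 771 kip·ft

Take the reaction at B as the redundant and release it; the primary structure is a cantilever fixed at A.
Primary-structure tip deflection at B by superposition:
  clockwise couple 109.5 at a = 1.5: M₀a(2L − a)/(2EI) = 1848/EI
  UDL 24: wL⁴/(8EI) = 62208/EI
  point load 109.4 at a = 6: Pa²(3L − a)/(6EI) = 19692/EI
  δ_0 = 83748/EI
Flexibility coefficient — unit upward force at B: δ_{BB} = L³/(3EI) = 576/EI.
With EI = 21000 kip·ft²: δ_0 = 3.988 ft and δ_{BB} = 0.027429 ft/kip.
Compatibility — the beam at B must follow the support down by 0.05 ft: δ_0 − R_B·δ_{BB} = 0.05, so R_B = (3.988 − 0.05)/0.027429 = 143.6 kip.
Moment equilibrium about A: M_A = Σ(load moments about A) − R_B·L = 2494 − 143.6×12 = 771 kip·ft.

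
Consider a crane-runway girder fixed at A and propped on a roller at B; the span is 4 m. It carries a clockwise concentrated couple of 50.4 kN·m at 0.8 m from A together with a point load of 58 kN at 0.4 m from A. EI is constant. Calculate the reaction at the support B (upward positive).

R_B = 7.645 kN

Choose R_B as the redundant. The primary structure is the cantilever fixed at A.
Free-end deflection of the primary structure under the applied loading (downward +):
  clockwise couple 50.4 at a = 0.8: M₀a(2L − a)/(2EI) = 145.2/EI
  point load 58 at a = 0.4: Pa²(3L − a)/(6EI) = 17.94/EI
  δ_0 = 163.1/EI
Tip deflection under a unit load at B: L³/(3EI) = 21.33/EI.
Compatibility at B: δ_0 − R_B·δ_{BB} = 0, so R_B = 163.1/21.33 = 7.645 kN.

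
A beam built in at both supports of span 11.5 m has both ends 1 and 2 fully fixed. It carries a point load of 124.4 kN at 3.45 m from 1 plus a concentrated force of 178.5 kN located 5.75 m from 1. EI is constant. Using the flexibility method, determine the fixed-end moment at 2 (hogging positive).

Take the two fixed-end moments M_1, M_2 as redundants; the released structure is the simple span 12.
Simple-span end rotations at 1 and 2 under the given loads:
  at 1: point load 124.4 at a = 3.45: Pab(L + b)/(6LEI) = 978.9/EI
  at 2: point load 124.4 at a = 3.45: Pab(L + a)/(6LEI) = 748.6/EI
  at 1: point load 178.5 at a = 5.75: Pab(L + b)/(6LEI) = 1475/EI
  at 2: point load 178.5 at a = 5.75: Pab(L + a)/(6LEI) = 1475/EI
  θ_10 = 2454/EI,  θ_20 = 2224/EI
Flexibility coefficients: a unit moment at one end gives L/(3EI) there and L/(6EI) at the far end, so f₁₁ = f₂₂ = 3.833/EI and f₁₂ = f₂₁ = 1.917/EI.
Compatibility — zero rotation at each built-in end:
  3.833 M_1 + 1.917 M_2 = 2454
  1.917 M_1 + 3.833 M_2 = 2224
Solving the pair gives M_1 = 466.9 kN·m and M_2 = 346.7 kN·m (hogging).

M_2 = 346.7 kN·m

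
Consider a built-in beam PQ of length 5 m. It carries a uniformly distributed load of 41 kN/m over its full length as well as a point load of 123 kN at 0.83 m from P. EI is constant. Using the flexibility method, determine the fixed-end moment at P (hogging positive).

M_P = 156.4 kN·m

Take the two fixed-end moments M_P, M_Q as redundants; the released structure is the simple span PQ.
End rotations of the released simple span under the applied load (×1/EI):
  at P: UDL 41: wL³/(24EI) = 213.5/EI
  at Q: UDL 41: wL³/(24EI) = 213.5/EI
  at P: point load 123 at a = 0.83: Pab(L + b)/(6LEI) = 130.1/EI
  at Q: point load 123 at a = 0.83: Pab(L + a)/(6LEI) = 82.73/EI
  θ_P0 = 343.7/EI,  θ_Q0 = 296.3/EI
Flexibility coefficients: a unit moment at one end gives L/(3EI) there and L/(6EI) at the far end, so f₁₁ = f₂₂ = 1.667/EI and f₁₂ = f₂₁ = 0.8333/EI.
Compatibility — zero rotation at each built-in end:
  1.667 M_P + 0.8333 M_Q = 343.7
  0.8333 M_P + 1.667 M_Q = 296.3
Solving the pair gives M_P = 156.4 kN·m and M_Q = 99.55 kN·m (hogging).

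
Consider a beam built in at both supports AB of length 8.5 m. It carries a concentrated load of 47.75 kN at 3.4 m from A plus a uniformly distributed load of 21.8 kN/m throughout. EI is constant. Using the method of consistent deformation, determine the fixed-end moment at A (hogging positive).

M_A = 189.7 kN·m

Take the two fixed-end moments M_A, M_B as redundants; the released structure is the simple span AB.
On the primary (simply-supported) span, the end slopes from the loading are:
  at A: point load 47.75 at a = 3.4: Pab(L + b)/(6LEI) = 220.8/EI
  at B: point load 47.75 at a = 3.4: Pab(L + a)/(6LEI) = 193.2/EI
  at A: UDL 21.8: wL³/(24EI) = 557.8/EI
  at B: UDL 21.8: wL³/(24EI) = 557.8/EI
  θ_A0 = 778.6/EI,  θ_B0 = 751/EI
Flexibility coefficients: a unit moment at one end gives L/(3EI) there and L/(6EI) at the far end, so f₁₁ = f₂₂ = 2.833/EI and f₁₂ = f₂₁ = 1.417/EI.
Compatibility — zero rotation at each built-in end:
  2.833 M_A + 1.417 M_B = 778.6
  1.417 M_A + 2.833 M_B = 751
Solving the pair gives M_A = 189.7 kN·m and M_B = 170.2 kN·m (hogging).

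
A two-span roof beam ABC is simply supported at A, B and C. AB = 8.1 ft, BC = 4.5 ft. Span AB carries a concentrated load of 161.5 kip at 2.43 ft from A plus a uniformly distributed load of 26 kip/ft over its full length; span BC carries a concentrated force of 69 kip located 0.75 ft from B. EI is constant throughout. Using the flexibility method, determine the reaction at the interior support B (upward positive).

Release continuity at B by inserting a hinge; the redundant is the internal moment M_B. The primary structure is two simply-supported spans AB and BC.
Rotations at B on the released spans (each span's end-slope, ×1/EI):
  span AB: point load 161.5 at a = 2.43: Pab(L + a)/(6LEI) = 482.1/EI
  span AB: UDL 26: wL³/(24EI) = 575.7/EI
  span BC: point load 69 at a = 0.75: Pab(L + b)/(6LEI) = 59.3/EI
  relative rotation θ_0 = (1058 + 59.3)/EI = 1117/EI
A unit hogging moment at B produces rotation L₁/(3EI) + L₂/(3EI) = 4.2/EI.
Compatibility: M_B·(L₁+L₂)/(3EI) = θ_0, giving M_B = 266 kip·ft (hogging).
Span AB, ΣM about A with M_B applied at B: R_B^{AB}·8.1 = 1245 + 266, so R_B^{AB} = 186.6 kip and R_A = 372.1 − 186.6 = 185.5 kip.
Span BC, ΣM about C: R_B^{BC}·4.5 = 258.8 + 266, so R_B^{BC} = 116.6 kip and R_C = 69 − 116.6 = -47.61 kip.
R_B = 186.6 + 116.6 = 303.2 kip.

R_B = 303.2 kip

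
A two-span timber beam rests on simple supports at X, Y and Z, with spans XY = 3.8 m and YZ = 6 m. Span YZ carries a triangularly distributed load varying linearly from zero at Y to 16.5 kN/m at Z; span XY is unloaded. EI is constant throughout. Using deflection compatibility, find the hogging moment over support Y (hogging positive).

M_Y = 21.21 kN·m

Take M_Y as the redundant. Released structure: two simple spans XY and YZ with a hinge at Y.
Discontinuity in slope at Y on the released structure — sum the simple-span end rotations:
  span YZ: triangular load, peak 16.5: 7w₀L³/(360EI) = 69.3/EI
  relative rotation θ_0 = (0 + 69.3)/EI = 69.3/EI
A unit hogging moment at Y produces rotation L₁/(3EI) + L₂/(3EI) = 3.267/EI.
Slope continuity at Y: θ_0 = M_Y·3.267/EI, so M_Y = 69.3/3.267 = 21.21 kN·m (hogging).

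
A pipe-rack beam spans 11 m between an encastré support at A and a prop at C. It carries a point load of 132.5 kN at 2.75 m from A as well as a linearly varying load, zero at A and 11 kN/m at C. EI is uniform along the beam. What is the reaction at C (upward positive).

R_C = 44.66 kN

Release the roller at C. Primary structure: cantilever fixed at A.
Primary-structure tip deflection at C by superposition:
  point load 132.5 at a = 2.75: Pa²(3L − a)/(6EI) = 5052/EI
  triangular load, peak 11 at the free end: 11w₀L⁴/(120EI) = 14763/EI
  δ_0 = 19815/EI
Tip deflection under a unit load at C: L³/(3EI) = 443.7/EI.
Compatibility at C: δ_0 − R_C·δ_{CC} = 0, so R_C = 19815/443.7 = 44.66 kN.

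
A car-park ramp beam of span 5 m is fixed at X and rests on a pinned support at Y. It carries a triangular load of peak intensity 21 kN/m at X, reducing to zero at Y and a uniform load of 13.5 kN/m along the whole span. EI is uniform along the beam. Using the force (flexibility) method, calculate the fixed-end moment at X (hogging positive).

M_X = 77.19 kN·m

Choose R_Y as the redundant. The primary structure is the cantilever fixed at X.
Free-end deflection of the primary structure under the applied loading (downward +):
  triangular load, peak 21 at the fixed end: w₀L⁴/(30EI) = 437.5/EI
  UDL 13.5: wL⁴/(8EI) = 1055/EI
  δ_0 = 1492/EI
Flexibility coefficient — unit upward force at Y: δ_{YY} = L³/(3EI) = 41.67/EI.
The prop prevents deflection at Y: R_Y = δ_0/δ_{YY} = 1492/41.67 = 35.81 kN.
Moment equilibrium about X: M_X = Σ(load moments about X) − R_Y·L = 256.2 − 35.81×5 = 77.19 kN·m.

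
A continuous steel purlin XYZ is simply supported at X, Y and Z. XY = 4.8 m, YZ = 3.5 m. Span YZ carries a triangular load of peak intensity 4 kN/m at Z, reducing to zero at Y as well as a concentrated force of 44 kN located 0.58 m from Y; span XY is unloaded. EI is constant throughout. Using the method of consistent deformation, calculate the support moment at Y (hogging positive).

M_Y = 9.44 kN·m

Insert a hinge at Y; M_Y is the redundant, and each span becomes simply supported.
Rotations at Y on the released spans (each span's end-slope, ×1/EI):
  span YZ: triangular load, peak 4: 7w₀L³/(360EI) = 3.335/EI
  span YZ: point load 44 at a = 0.58: Pab(L + b)/(6LEI) = 22.78/EI
  relative rotation θ_0 = (0 + 26.12)/EI = 26.12/EI
A unit hogging moment at Y produces rotation L₁/(3EI) + L₂/(3EI) = 2.767/EI.
Slope continuity at Y: θ_0 = M_Y·2.767/EI, so M_Y = 26.12/2.767 = 9.44 kN·m (hogging).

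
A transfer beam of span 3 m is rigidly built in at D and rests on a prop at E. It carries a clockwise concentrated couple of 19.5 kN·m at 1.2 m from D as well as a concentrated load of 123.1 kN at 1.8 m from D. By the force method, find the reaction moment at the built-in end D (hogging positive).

Remove the prop at E; the released (primary) structure is a cantilever built in at D.
Downward deflection at the released point E due to the loads:
  clockwise couple 19.5 at a = 1.2: M₀a(2L − a)/(2EI) = 56.16/EI
  point load 123.1 at a = 1.8: Pa²(3L − a)/(6EI) = 478.6/EI
  δ_0 = 534.8/EI
Tip deflection under a unit load at E: L³/(3EI) = 9/EI.
The prop prevents deflection at E: R_E = δ_0/δ_{EE} = 534.8/9 = 59.42 kN.
Moment equilibrium about D: M_D = Σ(load moments about D) − R_E·L = 241.1 − 59.42×3 = 62.82 kN·m.

M_D = 62.82 kN·m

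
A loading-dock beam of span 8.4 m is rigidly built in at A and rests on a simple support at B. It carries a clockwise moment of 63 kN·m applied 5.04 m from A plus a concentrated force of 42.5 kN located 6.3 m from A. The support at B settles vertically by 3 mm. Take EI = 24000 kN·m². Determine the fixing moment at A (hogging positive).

Remove the prop at B; the released (primary) structure is a cantilever built in at A.
Free-end deflection of the primary structure under the applied loading (downward +):
  clockwise couple 63 at a = 5.04: M₀a(2L − a)/(2EI) = 1867/EI
  point load 42.5 at a = 6.3: Pa²(3L − a)/(6EI) = 5313/EI
  δ_0 = 7181/EI
Flexibility coefficient — unit upward force at B: δ_{BB} = L³/(3EI) = 197.6/EI.
With EI = 24000 kN·m²: δ_0 = 0.29919 m and δ_{BB} = 0.008232 m/kN.
Compatibility — the beam at B must follow the support down by 0.003 m: δ_0 − R_B·δ_{BB} = 0.003, so R_B = (0.29919 − 0.003)/0.008232 = 35.98 kN.
Moment equilibrium about A: M_A = Σ(load moments about A) − R_B·L = 330.8 − 35.98×8.4 = 28.52 kN·m.

M_A = 28.52 kN·m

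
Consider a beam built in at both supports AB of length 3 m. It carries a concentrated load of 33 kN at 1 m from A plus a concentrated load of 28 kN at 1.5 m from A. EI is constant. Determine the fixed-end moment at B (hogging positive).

M_B = 17.83 kN·m

Take the two fixed-end moments M_A, M_B as redundants; the released structure is the simple span AB.
Simple-span end rotations at A and B under the given loads:
  at A: point load 33 at a = 1: Pab(L + b)/(6LEI) = 18.33/EI
  at B: point load 33 at a = 1: Pab(L + a)/(6LEI) = 14.67/EI
  at A: point load 28 at a = 1.5: Pab(L + b)/(6LEI) = 15.75/EI
  at B: point load 28 at a = 1.5: Pab(L + a)/(6LEI) = 15.75/EI
  θ_A0 = 34.08/EI,  θ_B0 = 30.42/EI
Flexibility coefficients: a unit moment at one end gives L/(3EI) there and L/(6EI) at the far end, so f₁₁ = f₂₂ = 1/EI and f₁₂ = f₂₁ = 0.5/EI.
Compatibility — zero rotation at each built-in end:
  1 M_A + 0.5 M_B = 34.08
  0.5 M_A + 1 M_B = 30.42
Solving the pair gives M_A = 25.17 kN·m and M_B = 17.83 kN·m (hogging).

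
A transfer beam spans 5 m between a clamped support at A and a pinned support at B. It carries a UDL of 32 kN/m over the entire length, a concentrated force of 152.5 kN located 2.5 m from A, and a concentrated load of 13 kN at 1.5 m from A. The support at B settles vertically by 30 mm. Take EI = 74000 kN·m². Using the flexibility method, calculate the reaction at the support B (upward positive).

Choose R_B as the redundant. The primary structure is the cantilever fixed at A.
Free-end deflection of the primary structure under the applied loading (downward +):
  UDL 32: wL⁴/(8EI) = 2500/EI
  point load 152.5 at a = 2.5: Pa²(3L − a)/(6EI) = 1986/EI
  point load 13 at a = 1.5: Pa²(3L − a)/(6EI) = 65.81/EI
  δ_0 = 4551/EI
Tip deflection under a unit load at B: L³/(3EI) = 41.67/EI.
With EI = 74000 kN·m²: δ_0 = 0.061507 m and δ_{BB} = 0.000563 m/kN.
Compatibility — the beam at B must follow the support down by 0.03 m: δ_0 − R_B·δ_{BB} = 0.03, so R_B = (0.061507 − 0.03)/0.000563 = 55.96 kN.

R_B = 55.96 kN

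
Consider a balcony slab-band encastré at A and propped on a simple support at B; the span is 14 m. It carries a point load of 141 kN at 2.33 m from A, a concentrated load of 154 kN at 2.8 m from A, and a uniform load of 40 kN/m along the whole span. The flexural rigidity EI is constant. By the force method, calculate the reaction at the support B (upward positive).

R_B = 224.2 kN

Choose R_B as the redundant. The primary structure is the cantilever fixed at A.
Free-end deflection of the primary structure under the applied loading (downward +):
  point load 141 at a = 2.33: Pa²(3L − a)/(6EI) = 5061/EI
  point load 154 at a = 2.8: Pa²(3L − a)/(6EI) = 7888/EI
  UDL 40: wL⁴/(8EI) = 192080/EI
  δ_0 = 205029/EI
Flexibility coefficient — unit upward force at B: δ_{BB} = L³/(3EI) = 914.7/EI.
The prop prevents deflection at B: R_B = δ_0/δ_{BB} = 205029/914.7 = 224.2 kN.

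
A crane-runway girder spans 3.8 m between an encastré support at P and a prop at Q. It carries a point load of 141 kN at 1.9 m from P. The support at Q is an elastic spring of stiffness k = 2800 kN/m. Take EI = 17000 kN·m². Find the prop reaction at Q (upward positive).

R_Q = 33.08 kN

Remove the prop at Q; the released (primary) structure is a cantilever built in at P.
Primary-structure tip deflection at Q by superposition:
  point load 141 at a = 1.9: Pa²(3L − a)/(6EI) = 805.9/EI
Flexibility coefficient — unit upward force at Q: δ_{QQ} = L³/(3EI) = 18.29/EI.
With EI = 17000 kN·m²: δ_0 = 0.047408 m and δ_{QQ} = 0.001076 m/kN.
Compatibility — the spring shortens by R_Q/k under the reaction it provides: δ_0 − R_Q·δ_{QQ} = R_Q/k. With 1/k = 0.000357 m/kN, R_Q = δ_0 / (δ_{QQ} + 1/k) = 0.047408 / (0.001076 + 0.000357) = 33.08 kN.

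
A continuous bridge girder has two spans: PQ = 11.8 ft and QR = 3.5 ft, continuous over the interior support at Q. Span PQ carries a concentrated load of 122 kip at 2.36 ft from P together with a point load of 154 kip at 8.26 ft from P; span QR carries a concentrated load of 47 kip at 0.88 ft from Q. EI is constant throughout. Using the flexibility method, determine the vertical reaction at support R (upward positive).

R_R = -91.88 kip

Take M_Q as the redundant. Released structure: two simple spans PQ and QR with a hinge at Q.
Discontinuity in slope at Q on the released structure — sum the simple-span end rotations:
  span PQ: point load 122 at a = 2.36: Pab(L + a)/(6LEI) = 543.6/EI
  span PQ: point load 154 at a = 8.26: Pab(L + a)/(6LEI) = 1276/EI
  span QR: point load 47 at a = 0.88: Pab(L + b)/(6LEI) = 31.58/EI
  relative rotation θ_0 = (1819 + 31.58)/EI = 1851/EI
A unit hogging moment at Q produces rotation L₁/(3EI) + L₂/(3EI) = 5.1/EI.
Slope continuity at Q: θ_0 = M_Q·5.1/EI, so M_Q = 1851/5.1 = 362.9 kip·ft (hogging).
Span QR, ΣM about R: R_Q^{QR}·3.5 = 123.1 + 362.9, so R_Q^{QR} = 138.9 kip and R_R = 47 − 138.9 = -91.88 kip.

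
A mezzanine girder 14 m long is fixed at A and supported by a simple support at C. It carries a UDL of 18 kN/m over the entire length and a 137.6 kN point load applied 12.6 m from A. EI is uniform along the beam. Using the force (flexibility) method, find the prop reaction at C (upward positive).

Remove the prop at C; the released (primary) structure is a cantilever built in at A.
Primary-structure tip deflection at C by superposition:
  UDL 18: wL⁴/(8EI) = 86436/EI
  point load 137.6 at a = 12.6: Pa²(3L − a)/(6EI) = 107042/EI
  δ_0 = 193478/EI
Flexibility coefficient — unit upward force at C: δ_{CC} = L³/(3EI) = 914.7/EI.
Compatibility at C: δ_0 − R_C·δ_{CC} = 0, so R_C = 193478/914.7 = 211.5 kN.

R_C = 211.5 kN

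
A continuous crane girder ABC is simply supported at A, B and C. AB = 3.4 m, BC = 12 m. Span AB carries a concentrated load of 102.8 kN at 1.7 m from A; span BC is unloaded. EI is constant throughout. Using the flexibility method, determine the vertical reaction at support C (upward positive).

Release continuity at B by inserting a hinge; the redundant is the internal moment M_B. The primary structure is two simply-supported spans AB and BC.
Rotations at B on the released spans (each span's end-slope, ×1/EI):
  span AB: point load 102.8 at a = 1.7: Pab(L + a)/(6LEI) = 74.27/EI
  relative rotation θ_0 = (74.27 + 0)/EI = 74.27/EI
A unit hogging moment at B produces rotation L₁/(3EI) + L₂/(3EI) = 5.133/EI.
Compatibility: M_B·(L₁+L₂)/(3EI) = θ_0, giving M_B = 14.47 kN·m (hogging).
Span BC, ΣM about C: R_B^{BC}·12 = 0 + 14.47, so R_B^{BC} = 1.206 kN and R_C = 0 − 1.206 = -1.206 kN.

R_C = -1.206 kN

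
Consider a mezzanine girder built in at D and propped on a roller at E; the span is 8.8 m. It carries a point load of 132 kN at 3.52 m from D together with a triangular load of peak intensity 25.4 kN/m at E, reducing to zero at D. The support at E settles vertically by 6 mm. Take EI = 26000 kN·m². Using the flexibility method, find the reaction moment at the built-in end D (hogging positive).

M_D = 343.8 kN·m

Remove the prop at E; the released (primary) structure is a cantilever built in at D.
Downward deflection at the released point E due to the loads:
  point load 132 at a = 3.52: Pa²(3L − a)/(6EI) = 6237/EI
  triangular load, peak 25.4 at the free end: 11w₀L⁴/(120EI) = 13963/EI
  δ_0 = 20200/EI
Tip deflection under a unit load at E: L³/(3EI) = 227.2/EI.
With EI = 26000 kN·m²: δ_0 = 0.77691 m and δ_{EE} = 0.008737 m/kN.
Compatibility — the beam at E must follow the support down by 0.006 m: δ_0 − R_E·δ_{EE} = 0.006, so R_E = (0.77691 − 0.006)/0.008737 = 88.24 kN.
Moment equilibrium about D: M_D = Σ(load moments about D) − R_E·L = 1120 − 88.24×8.8 = 343.8 kN·m.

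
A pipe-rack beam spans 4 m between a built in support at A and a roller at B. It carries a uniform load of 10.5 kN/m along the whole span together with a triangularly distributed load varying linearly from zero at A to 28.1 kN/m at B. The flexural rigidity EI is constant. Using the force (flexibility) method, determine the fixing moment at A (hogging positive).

M_A = 47.23 kN·m

Take the reaction at B as the redundant and release it; the primary structure is a cantilever fixed at A.
Primary-structure tip deflection at B by superposition:
  UDL 10.5: wL⁴/(8EI) = 336/EI
  triangular load, peak 28.1 at the free end: 11w₀L⁴/(120EI) = 659.4/EI
  δ_0 = 995.4/EI
Tip deflection under a unit load at B: L³/(3EI) = 21.33/EI.
The prop prevents deflection at B: R_B = δ_0/δ_{BB} = 995.4/21.33 = 46.66 kN.
Moment equilibrium about A: M_A = Σ(load moments about A) − R_B·L = 233.9 − 46.66×4 = 47.23 kN·m.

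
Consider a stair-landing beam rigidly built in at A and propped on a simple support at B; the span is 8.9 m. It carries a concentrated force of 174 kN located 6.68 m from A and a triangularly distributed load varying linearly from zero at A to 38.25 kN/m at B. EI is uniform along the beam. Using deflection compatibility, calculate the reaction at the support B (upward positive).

R_B = 203.9 kN

Remove the prop at B; the released (primary) structure is a cantilever built in at A.
Free-end deflection of the primary structure under the applied loading (downward +):
  point load 174 at a = 6.68: Pa²(3L − a)/(6EI) = 25907/EI
  triangular load, peak 38.25 at the free end: 11w₀L⁴/(120EI) = 21999/EI
  δ_0 = 47906/EI
Tip deflection under a unit load at B: L³/(3EI) = 235/EI.
Compatibility at B: δ_0 − R_B·δ_{BB} = 0, so R_B = 47906/235 = 203.9 kN.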